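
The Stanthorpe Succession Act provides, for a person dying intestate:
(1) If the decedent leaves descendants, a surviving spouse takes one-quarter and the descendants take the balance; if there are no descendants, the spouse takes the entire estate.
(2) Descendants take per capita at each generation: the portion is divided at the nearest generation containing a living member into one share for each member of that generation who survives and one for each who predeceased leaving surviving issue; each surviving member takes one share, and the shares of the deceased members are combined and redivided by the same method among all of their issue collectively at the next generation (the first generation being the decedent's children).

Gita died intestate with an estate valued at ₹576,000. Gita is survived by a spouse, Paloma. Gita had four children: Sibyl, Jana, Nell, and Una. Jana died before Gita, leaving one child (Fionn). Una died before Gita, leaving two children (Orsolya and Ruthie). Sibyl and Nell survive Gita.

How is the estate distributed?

Paloma takes one-quarter of ₹576,000 = ₹144,000. The remaining ₹432,000 passes to the descendants.
The descendants' portion (₹432,000) is divided at the children's generation into 4 shares of ₹108,000. Sibyl and Nell each take ₹108,000. The 2 shares of the deceased (Jana and Una) are combined into a pool of ₹216,000.
That pool (₹216,000) is divided at the grandchildren's generation equally among Fionn, Orsolya, and Ruthie: ₹72,000 each.

Paloma: ₹144,000; Sibyl: ₹108,000; Fionn: ₹72,000; Nell: ₹108,000; Orsolya: ₹72,000; Ruthie: ₹72,000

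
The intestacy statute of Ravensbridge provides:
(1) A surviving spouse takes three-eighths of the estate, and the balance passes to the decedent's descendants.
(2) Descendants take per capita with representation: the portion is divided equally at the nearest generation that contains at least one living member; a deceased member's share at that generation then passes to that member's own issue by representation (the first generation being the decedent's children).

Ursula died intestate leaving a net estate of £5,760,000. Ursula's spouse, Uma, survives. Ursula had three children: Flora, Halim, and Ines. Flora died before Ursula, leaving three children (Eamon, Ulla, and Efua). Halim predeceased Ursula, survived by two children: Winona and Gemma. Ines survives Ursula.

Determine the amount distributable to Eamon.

Eamon receives £400,000.

Uma takes three-eighths of £5,760,000 = £2,160,000. The remaining £3,600,000 passes to the descendants.
The descendants' portion (£3,600,000) is divided into 3 shares of £1,200,000: Ines takes £1,200,000; Flora's £1,200,000 share passes to Flora's issue; Halim's £1,200,000 share passes to Halim's issue.
Flora's share (£1,200,000) is divided into 3 shares of £400,000: Eamon, Ulla, and Efua each take £400,000.
Halim's share (£1,200,000) is divided into 2 shares of £600,000: Winona and Gemma each take £600,000.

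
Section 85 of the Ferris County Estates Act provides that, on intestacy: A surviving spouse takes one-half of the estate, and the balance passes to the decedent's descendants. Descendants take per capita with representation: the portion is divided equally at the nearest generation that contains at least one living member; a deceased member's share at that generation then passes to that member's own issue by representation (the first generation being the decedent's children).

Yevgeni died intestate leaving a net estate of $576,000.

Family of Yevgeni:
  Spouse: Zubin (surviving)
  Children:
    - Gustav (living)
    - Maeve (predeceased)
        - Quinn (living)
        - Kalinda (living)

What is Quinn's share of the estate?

Quinn receives $72,000.

Zubin takes one-half of $576,000 = $288,000. The remaining $288,000 passes to the descendants.
The descendants' portion ($288,000) is divided into 2 shares of $144,000: Gustav takes $144,000; Maeve's $144,000 share passes to Maeve's issue.
Maeve's share ($144,000) is divided into 2 shares of $72,000: Quinn and Kalinda each take $72,000.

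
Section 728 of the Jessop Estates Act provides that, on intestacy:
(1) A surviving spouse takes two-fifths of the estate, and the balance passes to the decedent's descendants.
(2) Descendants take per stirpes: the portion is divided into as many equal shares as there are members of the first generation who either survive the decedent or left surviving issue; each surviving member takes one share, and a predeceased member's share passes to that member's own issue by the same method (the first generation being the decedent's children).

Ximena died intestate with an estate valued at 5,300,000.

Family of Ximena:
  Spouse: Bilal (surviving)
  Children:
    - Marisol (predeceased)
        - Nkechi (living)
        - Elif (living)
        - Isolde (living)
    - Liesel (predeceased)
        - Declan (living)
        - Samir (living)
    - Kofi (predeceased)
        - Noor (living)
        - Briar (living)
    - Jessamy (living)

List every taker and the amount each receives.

Bilal: 2,120,000; Nkechi: 265,000; Elif: 265,000; Isolde: 265,000; Declan: 397,500; Samir: 397,500; Noor: 397,500; Briar: 397,500; Jessamy: 795,000

Bilal takes two-fifths of 5,300,000 = 2,120,000. The remaining 3,180,000 passes to the descendants.
The descendants' portion (3,180,000) is divided into 4 shares of 795,000: Jessamy takes 795,000; Marisol's 795,000 share passes to Marisol's issue; Liesel's 795,000 share passes to Liesel's issue; Kofi's 795,000 share passes to Kofi's issue.
Marisol's share (795,000) is divided into 3 shares of 265,000: Nkechi, Elif, and Isolde each take 265,000.
Liesel's share (795,000) is divided into 2 shares of 397,500: Declan and Samir each take 397,500.
Kofi's share (795,000) is divided into 2 shares of 397,500: Noor and Briar each take 397,500.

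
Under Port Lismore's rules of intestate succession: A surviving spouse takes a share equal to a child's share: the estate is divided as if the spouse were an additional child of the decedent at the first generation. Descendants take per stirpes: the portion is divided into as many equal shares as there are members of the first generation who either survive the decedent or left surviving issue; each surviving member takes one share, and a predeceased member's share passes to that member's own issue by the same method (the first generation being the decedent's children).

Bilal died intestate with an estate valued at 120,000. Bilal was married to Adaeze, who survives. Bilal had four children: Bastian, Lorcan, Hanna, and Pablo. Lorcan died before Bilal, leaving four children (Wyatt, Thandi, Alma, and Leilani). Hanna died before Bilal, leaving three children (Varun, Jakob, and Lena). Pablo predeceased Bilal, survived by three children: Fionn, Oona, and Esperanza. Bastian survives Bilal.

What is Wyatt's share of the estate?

The spouse counts as an additional share at the children's level, so there are 5 primary shares of 24,000. Adaeze takes one such share (24,000).
The children's combined portion (96,000) is divided into 4 shares of 24,000: Bastian takes 24,000; Lorcan's 24,000 share passes to Lorcan's issue; Hanna's 24,000 share passes to Hanna's issue; Pablo's 24,000 share passes to Pablo's issue.
Lorcan's share (24,000) is divided into 4 shares of 6,000: Wyatt, Thandi, Alma, and Leilani each take 6,000.
Hanna's share (24,000) is divided into 3 shares of 8,000: Varun, Jakob, and Lena each take 8,000.
Pablo's share (24,000) is divided into 3 shares of 8,000: Fionn, Oona, and Esperanza each take 8,000.

Wyatt receives 6,000.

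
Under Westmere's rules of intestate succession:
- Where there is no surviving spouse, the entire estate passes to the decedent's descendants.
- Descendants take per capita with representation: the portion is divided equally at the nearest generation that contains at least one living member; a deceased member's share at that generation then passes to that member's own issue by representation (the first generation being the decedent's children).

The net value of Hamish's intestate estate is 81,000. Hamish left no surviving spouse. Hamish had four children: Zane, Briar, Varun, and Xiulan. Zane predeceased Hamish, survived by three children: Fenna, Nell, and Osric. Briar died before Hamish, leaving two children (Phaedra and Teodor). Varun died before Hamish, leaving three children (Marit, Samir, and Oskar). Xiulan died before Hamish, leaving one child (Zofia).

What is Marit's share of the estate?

The entire 81,000 passes to the descendants.
No child survives, so the initial division is made at the grandchildren's generation.
That amount (81,000) is divided into 9 shares of 9,000: Fenna, Nell, Osric, Phaedra, Teodor, Marit, Samir, Oskar, and Zofia each take 9,000.

Marit receives 9,000.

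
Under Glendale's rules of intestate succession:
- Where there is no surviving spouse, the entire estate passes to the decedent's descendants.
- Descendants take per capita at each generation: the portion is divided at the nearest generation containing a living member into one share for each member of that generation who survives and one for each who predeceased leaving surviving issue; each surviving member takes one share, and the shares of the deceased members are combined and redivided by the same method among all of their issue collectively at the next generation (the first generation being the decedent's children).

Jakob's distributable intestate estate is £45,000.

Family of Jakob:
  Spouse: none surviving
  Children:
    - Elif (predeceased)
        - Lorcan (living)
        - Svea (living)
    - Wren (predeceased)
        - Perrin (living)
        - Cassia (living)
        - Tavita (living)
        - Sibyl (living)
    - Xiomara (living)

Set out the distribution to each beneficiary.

The entire £45,000 passes to the descendants.
That amount (£45,000) is divided at the children's generation into 3 shares of £15,000. Xiomara takes £15,000. The 2 shares of the deceased (Elif and Wren) are combined into a pool of £30,000.
That pool (£30,000) is divided at the grandchildren's generation equally among Lorcan, Svea, Perrin, Cassia, Tavita, and Sibyl: £5,000 each.

Lorcan: £5,000; Svea: £5,000; Perrin: £5,000; Cassia: £5,000; Tavita: £5,000; Sibyl: £5,000; Xiomara: £15,000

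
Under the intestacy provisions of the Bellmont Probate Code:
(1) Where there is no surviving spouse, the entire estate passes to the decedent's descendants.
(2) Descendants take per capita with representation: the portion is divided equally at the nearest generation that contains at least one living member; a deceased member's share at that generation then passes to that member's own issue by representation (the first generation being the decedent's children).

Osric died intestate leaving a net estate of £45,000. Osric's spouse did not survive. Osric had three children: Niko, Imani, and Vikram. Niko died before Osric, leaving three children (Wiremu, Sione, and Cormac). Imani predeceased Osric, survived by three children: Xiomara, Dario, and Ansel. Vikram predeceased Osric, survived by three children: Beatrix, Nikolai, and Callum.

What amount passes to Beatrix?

The entire £45,000 passes to the descendants.
No child survives, so the initial division is made at the grandchildren's generation.
That amount (£45,000) is divided into 9 shares of £5,000: Wiremu, Sione, Cormac, Xiomara, Dario, Ansel, Beatrix, Nikolai, and Callum each take £5,000.

Beatrix receives £5,000.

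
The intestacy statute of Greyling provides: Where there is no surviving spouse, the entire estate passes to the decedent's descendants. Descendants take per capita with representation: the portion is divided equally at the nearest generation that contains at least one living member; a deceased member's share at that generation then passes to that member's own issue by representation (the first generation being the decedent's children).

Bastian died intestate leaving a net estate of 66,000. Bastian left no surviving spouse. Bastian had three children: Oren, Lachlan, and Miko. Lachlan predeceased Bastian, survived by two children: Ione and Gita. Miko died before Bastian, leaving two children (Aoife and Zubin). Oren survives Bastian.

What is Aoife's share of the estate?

The entire 66,000 passes to the descendants.
That amount (66,000) is divided into 3 shares of 22,000: Oren takes 22,000; Lachlan's 22,000 share passes to Lachlan's issue; Miko's 22,000 share passes to Miko's issue.
Lachlan's share (22,000) is divided into 2 shares of 11,000: Ione and Gita each take 11,000.
Miko's share (22,000) is divided into 2 shares of 11,000: Aoife and Zubin each take 11,000.

Aoife receives 11,000.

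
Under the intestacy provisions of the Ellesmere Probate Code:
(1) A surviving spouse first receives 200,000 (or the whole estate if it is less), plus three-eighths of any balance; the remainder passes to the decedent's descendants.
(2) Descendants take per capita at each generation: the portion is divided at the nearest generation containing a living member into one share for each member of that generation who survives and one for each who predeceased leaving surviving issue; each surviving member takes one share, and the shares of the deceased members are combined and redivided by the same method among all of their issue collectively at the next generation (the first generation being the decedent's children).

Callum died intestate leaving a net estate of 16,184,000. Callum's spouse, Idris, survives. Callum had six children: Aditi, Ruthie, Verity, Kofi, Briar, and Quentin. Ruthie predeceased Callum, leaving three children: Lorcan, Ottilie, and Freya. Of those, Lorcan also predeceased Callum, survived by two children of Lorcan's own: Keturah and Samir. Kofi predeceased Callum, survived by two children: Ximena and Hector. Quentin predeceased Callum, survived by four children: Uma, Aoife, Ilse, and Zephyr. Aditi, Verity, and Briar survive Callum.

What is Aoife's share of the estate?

Aoife receives 555,000.

Idris first takes 200,000, leaving a balance of 15,984,000. Idris then takes three-eighths of the balance (5,994,000), for a total of 6,194,000. The remaining 9,990,000 passes to the descendants.
The descendants' portion (9,990,000) is divided at the children's generation into 6 shares of 1,665,000. Aditi, Verity, and Briar each take 1,665,000. The 3 shares of the deceased (Ruthie, Kofi, and Quentin) are combined into a pool of 4,995,000.
That pool (4,995,000) is divided at the grandchildren's generation into 9 shares of 555,000. Ottilie, Freya, Ximena, Hector, Uma, Aoife, Ilse, and Zephyr each take 555,000. The remaining share for the deceased Lorcan (555,000) is carried to the next generation.
That pool (555,000) is divided at the great-grandchildren's generation equally among Keturah and Samir: 277,500 each.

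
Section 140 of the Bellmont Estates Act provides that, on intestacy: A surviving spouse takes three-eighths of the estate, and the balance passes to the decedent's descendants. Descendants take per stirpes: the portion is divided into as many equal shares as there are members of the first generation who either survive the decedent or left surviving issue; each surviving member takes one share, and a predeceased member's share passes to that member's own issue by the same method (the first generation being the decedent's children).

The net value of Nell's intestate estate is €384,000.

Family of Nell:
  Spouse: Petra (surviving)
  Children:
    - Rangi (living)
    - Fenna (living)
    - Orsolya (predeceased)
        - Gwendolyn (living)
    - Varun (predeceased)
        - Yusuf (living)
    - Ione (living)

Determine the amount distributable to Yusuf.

Petra takes three-eighths of €384,000 = €144,000. The remaining €240,000 passes to the descendants.
The descendants' portion (€240,000) is divided into 5 shares of €48,000: Rangi, Fenna, and Ione each take €48,000; Orsolya's €48,000 share passes to Orsolya's issue; Varun's €48,000 share passes to Varun's issue.
Orsolya's share (€48,000) passes entirely to Gwendolyn.
Varun's share (€48,000) passes entirely to Yusuf.

Yusuf receives €48,000.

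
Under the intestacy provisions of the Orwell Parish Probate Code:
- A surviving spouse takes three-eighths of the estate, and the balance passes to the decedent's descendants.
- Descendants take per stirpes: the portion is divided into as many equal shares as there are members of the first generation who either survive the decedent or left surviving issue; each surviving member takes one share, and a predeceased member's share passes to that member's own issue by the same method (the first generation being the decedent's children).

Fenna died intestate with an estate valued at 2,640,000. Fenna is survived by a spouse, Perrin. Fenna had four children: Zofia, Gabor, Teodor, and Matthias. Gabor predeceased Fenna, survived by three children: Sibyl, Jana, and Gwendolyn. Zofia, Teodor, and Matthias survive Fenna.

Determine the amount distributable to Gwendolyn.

Perrin takes three-eighths of 2,640,000 = 990,000. The remaining 1,650,000 passes to the descendants.
The descendants' portion (1,650,000) is divided into 4 shares of 412,500: Zofia, Teodor, and Matthias each take 412,500; Gabor's 412,500 share passes to Gabor's issue.
Gabor's share (412,500) is divided into 3 shares of 137,500: Sibyl, Jana, and Gwendolyn each take 137,500.

Gwendolyn receives 137,500.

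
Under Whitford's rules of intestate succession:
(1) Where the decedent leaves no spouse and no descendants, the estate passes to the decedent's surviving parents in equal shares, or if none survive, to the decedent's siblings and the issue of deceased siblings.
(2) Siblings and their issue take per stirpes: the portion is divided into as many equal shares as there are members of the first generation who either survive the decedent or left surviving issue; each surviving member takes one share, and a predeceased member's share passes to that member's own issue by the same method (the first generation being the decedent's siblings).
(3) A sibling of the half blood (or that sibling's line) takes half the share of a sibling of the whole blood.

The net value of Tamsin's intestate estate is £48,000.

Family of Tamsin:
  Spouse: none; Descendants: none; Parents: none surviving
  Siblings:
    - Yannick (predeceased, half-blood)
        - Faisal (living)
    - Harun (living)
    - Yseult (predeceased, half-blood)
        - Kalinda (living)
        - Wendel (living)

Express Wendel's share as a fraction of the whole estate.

Wendel receives 1/8 of the estate.

The entire £48,000 passes to the siblings and their issue.
Counting each half-blood sibling's line as half a unit, there are 2 units in £48,000, so one unit is £24,000. Whole-blood lines (Harun) take £24,000 each; half-blood lines (Yannick and Yseult) take £12,000 each.
Yannick's share (£12,000) passes entirely to Faisal.
Yseult's share (£12,000) is divided into 2 shares of £6,000: Kalinda and Wendel each take £6,000.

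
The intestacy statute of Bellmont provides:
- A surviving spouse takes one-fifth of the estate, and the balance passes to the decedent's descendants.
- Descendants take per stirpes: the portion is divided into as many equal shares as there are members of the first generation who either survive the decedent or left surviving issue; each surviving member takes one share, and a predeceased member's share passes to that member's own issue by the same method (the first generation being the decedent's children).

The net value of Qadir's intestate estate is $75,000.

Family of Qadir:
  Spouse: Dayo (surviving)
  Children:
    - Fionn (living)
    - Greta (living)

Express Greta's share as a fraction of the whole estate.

Greta receives 2/5 of the estate.

Dayo takes one-fifth of $75,000 = $15,000. The remaining $60,000 passes to the descendants.
The descendants' portion ($60,000) is divided into 2 shares of $30,000: Fionn and Greta each take $30,000.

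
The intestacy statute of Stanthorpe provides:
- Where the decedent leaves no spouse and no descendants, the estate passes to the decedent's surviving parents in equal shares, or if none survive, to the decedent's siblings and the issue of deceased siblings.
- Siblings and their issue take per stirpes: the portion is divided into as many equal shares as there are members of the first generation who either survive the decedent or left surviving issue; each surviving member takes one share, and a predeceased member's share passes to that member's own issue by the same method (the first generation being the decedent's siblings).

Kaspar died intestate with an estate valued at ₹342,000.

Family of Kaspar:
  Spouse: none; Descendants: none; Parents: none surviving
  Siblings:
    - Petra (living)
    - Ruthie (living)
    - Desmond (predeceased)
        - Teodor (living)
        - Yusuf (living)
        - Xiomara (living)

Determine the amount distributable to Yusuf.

Yusuf receives ₹38,000.

The entire ₹342,000 passes to the siblings and their issue.
That amount (₹342,000) is divided into 3 shares of ₹114,000: Petra and Ruthie each take ₹114,000; Desmond's ₹114,000 share passes to Desmond's issue.
Desmond's share (₹114,000) is divided into 3 shares of ₹38,000: Teodor, Yusuf, and Xiomara each take ₹38,000.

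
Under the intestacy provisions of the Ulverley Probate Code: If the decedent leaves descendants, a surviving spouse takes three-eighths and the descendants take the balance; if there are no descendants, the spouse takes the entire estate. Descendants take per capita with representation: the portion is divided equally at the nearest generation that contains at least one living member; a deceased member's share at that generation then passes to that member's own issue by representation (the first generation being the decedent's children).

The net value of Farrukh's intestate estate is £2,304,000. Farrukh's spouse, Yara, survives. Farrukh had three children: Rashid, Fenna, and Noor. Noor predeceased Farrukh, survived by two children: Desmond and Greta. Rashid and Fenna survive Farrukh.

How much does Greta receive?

Yara takes three-eighths of £2,304,000 = £864,000. The remaining £1,440,000 passes to the descendants.
The descendants' portion (£1,440,000) is divided into 3 shares of £480,000: Rashid and Fenna each take £480,000; Noor's £480,000 share passes to Noor's issue.
Noor's share (£480,000) is divided into 2 shares of £240,000: Desmond and Greta each take £240,000.

Greta receives £240,000.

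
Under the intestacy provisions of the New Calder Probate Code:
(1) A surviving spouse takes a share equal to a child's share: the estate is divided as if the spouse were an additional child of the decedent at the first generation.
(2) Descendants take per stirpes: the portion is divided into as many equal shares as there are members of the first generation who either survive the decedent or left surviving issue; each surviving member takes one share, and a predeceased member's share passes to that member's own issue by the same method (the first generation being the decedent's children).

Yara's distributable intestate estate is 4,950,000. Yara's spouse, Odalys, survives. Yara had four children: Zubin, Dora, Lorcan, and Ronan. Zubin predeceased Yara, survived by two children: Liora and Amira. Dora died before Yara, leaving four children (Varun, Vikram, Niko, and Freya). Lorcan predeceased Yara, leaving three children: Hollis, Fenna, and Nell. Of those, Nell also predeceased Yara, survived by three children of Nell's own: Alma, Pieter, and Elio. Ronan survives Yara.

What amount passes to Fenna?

The spouse counts as an additional share at the children's level, so there are 5 primary shares of 990,000. Odalys takes one such share (990,000).
The children's combined portion (3,960,000) is divided into 4 shares of 990,000: Ronan takes 990,000; Zubin's 990,000 share passes to Zubin's issue; Dora's 990,000 share passes to Dora's issue; Lorcan's 990,000 share passes to Lorcan's issue.
Zubin's share (990,000) is divided into 2 shares of 495,000: Liora and Amira each take 495,000.
Dora's share (990,000) is divided into 4 shares of 247,500: Varun, Vikram, Niko, and Freya each take 247,500.
Lorcan's share (990,000) is divided into 3 shares of 330,000: Hollis and Fenna each take 330,000; Nell's 330,000 share passes to Nell's issue.
Nell's share (330,000) is divided into 3 shares of 110,000: Alma, Pieter, and Elio each take 110,000.

Fenna receives 330,000.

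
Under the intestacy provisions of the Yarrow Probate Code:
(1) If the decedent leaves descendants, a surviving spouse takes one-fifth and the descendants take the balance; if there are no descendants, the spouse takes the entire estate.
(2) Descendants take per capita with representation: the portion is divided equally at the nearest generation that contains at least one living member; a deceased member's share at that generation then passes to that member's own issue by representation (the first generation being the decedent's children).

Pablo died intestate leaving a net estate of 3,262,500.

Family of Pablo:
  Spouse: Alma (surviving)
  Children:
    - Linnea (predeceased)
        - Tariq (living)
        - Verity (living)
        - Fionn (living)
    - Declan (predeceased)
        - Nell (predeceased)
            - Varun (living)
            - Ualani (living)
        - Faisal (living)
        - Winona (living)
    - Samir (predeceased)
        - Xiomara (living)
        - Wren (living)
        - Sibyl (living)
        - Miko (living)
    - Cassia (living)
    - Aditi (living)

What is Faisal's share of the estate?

Faisal receives 174,000.

Alma takes one-fifth of 3,262,500 = 652,500. The remaining 2,610,000 passes to the descendants.
The descendants' portion (2,610,000) is divided into 5 shares of 522,000: Cassia and Aditi each take 522,000; Linnea's 522,000 share passes to Linnea's issue; Declan's 522,000 share passes to Declan's issue; Samir's 522,000 share passes to Samir's issue.
Linnea's share (522,000) is divided into 3 shares of 174,000: Tariq, Verity, and Fionn each take 174,000.
Declan's share (522,000) is divided into 3 shares of 174,000: Faisal and Winona each take 174,000; Nell's 174,000 share passes to Nell's issue.
Nell's share (174,000) is divided into 2 shares of 87,000: Varun and Ualani each take 87,000.
Samir's share (522,000) is divided into 4 shares of 130,500: Xiomara, Wren, Sibyl, and Miko each take 130,500.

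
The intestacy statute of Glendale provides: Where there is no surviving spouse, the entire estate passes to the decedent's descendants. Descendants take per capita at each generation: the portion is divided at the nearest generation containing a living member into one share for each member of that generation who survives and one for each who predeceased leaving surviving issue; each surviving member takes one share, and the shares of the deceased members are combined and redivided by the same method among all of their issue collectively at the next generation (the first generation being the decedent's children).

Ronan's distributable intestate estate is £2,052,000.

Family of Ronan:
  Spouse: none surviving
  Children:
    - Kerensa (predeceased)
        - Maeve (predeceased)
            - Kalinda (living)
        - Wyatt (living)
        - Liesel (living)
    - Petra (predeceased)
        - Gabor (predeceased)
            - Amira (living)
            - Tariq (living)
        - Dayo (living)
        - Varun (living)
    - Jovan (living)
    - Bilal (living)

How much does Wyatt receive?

Wyatt receives £171,000.

The entire £2,052,000 passes to the descendants.
That amount (£2,052,000) is divided at the children's generation into 4 shares of £513,000. Jovan and Bilal each take £513,000. The 2 shares of the deceased (Kerensa and Petra) are combined into a pool of £1,026,000.
That pool (£1,026,000) is divided at the grandchildren's generation into 6 shares of £171,000. Wyatt, Liesel, Dayo, and Varun each take £171,000. The 2 shares of the deceased (Maeve and Gabor) are combined into a pool of £342,000.
That pool (£342,000) is divided at the great-grandchildren's generation equally among Kalinda, Amira, and Tariq: £114,000 each.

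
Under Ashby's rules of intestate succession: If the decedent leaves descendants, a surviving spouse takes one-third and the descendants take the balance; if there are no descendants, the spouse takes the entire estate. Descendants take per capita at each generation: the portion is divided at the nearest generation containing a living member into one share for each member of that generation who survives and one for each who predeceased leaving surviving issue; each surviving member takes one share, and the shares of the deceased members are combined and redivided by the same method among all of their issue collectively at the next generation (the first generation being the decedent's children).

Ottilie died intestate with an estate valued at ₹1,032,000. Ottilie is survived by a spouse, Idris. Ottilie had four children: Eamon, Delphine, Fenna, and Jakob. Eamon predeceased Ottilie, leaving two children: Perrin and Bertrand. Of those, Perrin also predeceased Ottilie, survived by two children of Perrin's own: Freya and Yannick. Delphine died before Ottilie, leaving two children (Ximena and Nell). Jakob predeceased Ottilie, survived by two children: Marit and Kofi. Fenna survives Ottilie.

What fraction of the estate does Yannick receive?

Idris takes one-third of ₹1,032,000 = ₹344,000. The remaining ₹688,000 passes to the descendants.
The descendants' portion (₹688,000) is divided at the children's generation into 4 shares of ₹172,000. Fenna takes ₹172,000. The 3 shares of the deceased (Eamon, Delphine, and Jakob) are combined into a pool of ₹516,000.
That pool (₹516,000) is divided at the grandchildren's generation into 6 shares of ₹86,000. Bertrand, Ximena, Nell, Marit, and Kofi each take ₹86,000. The remaining share for the deceased Perrin (₹86,000) is carried to the next generation.
That pool (₹86,000) is divided at the great-grandchildren's generation equally among Freya and Yannick: ₹43,000 each.

Yannick receives 1/24 of the estate.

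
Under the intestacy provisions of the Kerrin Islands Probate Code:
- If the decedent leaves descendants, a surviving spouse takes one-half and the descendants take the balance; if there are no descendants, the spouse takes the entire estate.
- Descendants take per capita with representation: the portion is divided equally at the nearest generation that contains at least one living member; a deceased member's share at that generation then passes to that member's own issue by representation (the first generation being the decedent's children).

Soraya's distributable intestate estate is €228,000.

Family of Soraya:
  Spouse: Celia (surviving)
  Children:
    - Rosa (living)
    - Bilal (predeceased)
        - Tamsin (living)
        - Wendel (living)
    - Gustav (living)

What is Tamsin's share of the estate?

Celia takes one-half of €228,000 = €114,000. The remaining €114,000 passes to the descendants.
The descendants' portion (€114,000) is divided into 3 shares of €38,000: Rosa and Gustav each take €38,000; Bilal's €38,000 share passes to Bilal's issue.
Bilal's share (€38,000) is divided into 2 shares of €19,000: Tamsin and Wendel each take €19,000.

Tamsin receives €19,000.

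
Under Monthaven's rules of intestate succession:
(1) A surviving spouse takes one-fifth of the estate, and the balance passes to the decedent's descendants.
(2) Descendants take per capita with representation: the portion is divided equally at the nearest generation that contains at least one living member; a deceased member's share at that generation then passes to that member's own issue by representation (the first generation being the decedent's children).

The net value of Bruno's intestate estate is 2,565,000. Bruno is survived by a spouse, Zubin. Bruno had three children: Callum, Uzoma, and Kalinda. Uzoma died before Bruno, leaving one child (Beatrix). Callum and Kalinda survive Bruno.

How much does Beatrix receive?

Zubin takes one-fifth of 2,565,000 = 513,000. The remaining 2,052,000 passes to the descendants.
The descendants' portion (2,052,000) is divided into 3 shares of 684,000: Callum and Kalinda each take 684,000; Uzoma's 684,000 share passes to Uzoma's issue.
Uzoma's share (684,000) passes entirely to Beatrix.

Beatrix receives 684,000.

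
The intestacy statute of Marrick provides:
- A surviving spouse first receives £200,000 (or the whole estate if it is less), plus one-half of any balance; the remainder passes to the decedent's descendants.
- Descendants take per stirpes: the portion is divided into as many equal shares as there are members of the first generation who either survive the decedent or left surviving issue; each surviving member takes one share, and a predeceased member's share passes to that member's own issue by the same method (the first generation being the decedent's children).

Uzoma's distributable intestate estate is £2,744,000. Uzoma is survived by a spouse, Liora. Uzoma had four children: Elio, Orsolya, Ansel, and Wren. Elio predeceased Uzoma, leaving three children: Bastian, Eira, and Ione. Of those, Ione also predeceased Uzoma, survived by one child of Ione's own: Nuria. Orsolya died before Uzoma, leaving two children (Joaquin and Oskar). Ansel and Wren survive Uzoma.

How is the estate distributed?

Liora: £1,472,000; Bastian: £106,000; Eira: £106,000; Nuria: £106,000; Joaquin: £159,000; Oskar: £159,000; Ansel: £318,000; Wren: £318,000

Liora first takes £200,000, leaving a balance of £2,544,000. Liora then takes one-half of the balance (£1,272,000), for a total of £1,472,000. The remaining £1,272,000 passes to the descendants.
The descendants' portion (£1,272,000) is divided into 4 shares of £318,000: Ansel and Wren each take £318,000; Elio's £318,000 share passes to Elio's issue; Orsolya's £318,000 share passes to Orsolya's issue.
Elio's share (£318,000) is divided into 3 shares of £106,000: Bastian and Eira each take £106,000; Ione's £106,000 share passes to Ione's issue.
Ione's share (£106,000) passes entirely to Nuria.
Orsolya's share (£318,000) is divided into 2 shares of £159,000: Joaquin and Oskar each take £159,000.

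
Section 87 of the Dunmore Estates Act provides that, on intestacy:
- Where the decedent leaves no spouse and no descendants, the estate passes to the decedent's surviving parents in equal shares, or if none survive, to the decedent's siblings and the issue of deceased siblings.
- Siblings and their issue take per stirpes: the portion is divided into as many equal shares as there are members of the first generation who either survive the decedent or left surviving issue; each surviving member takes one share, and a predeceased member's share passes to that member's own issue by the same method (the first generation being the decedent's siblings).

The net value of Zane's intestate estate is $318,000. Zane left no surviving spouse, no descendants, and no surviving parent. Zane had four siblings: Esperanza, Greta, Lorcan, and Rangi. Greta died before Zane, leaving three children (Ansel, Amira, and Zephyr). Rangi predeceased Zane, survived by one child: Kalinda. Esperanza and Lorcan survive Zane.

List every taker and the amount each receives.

The entire $318,000 passes to the siblings and their issue.
That amount ($318,000) is divided into 4 shares of $79,500: Esperanza and Lorcan each take $79,500; Greta's $79,500 share passes to Greta's issue; Rangi's $79,500 share passes to Rangi's issue.
Greta's share ($79,500) is divided into 3 shares of $26,500: Ansel, Amira, and Zephyr each take $26,500.
Rangi's share ($79,500) passes entirely to Kalinda.

Esperanza: $79,500; Ansel: $26,500; Amira: $26,500; Zephyr: $26,500; Lorcan: $79,500; Kalinda: $79,500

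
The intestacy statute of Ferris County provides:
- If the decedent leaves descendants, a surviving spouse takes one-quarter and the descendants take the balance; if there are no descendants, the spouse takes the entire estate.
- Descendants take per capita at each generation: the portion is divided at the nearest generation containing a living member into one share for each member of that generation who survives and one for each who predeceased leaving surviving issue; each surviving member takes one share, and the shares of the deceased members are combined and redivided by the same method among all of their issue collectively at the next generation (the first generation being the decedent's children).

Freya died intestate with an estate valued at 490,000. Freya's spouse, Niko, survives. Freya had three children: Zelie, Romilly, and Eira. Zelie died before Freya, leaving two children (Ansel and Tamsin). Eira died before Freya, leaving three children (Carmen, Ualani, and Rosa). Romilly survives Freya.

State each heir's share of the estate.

Niko takes one-quarter of 490,000 = 122,500. The remaining 367,500 passes to the descendants.
The descendants' portion (367,500) is divided at the children's generation into 3 shares of 122,500. Romilly takes 122,500. The 2 shares of the deceased (Zelie and Eira) are combined into a pool of 245,000.
That pool (245,000) is divided at the grandchildren's generation equally among Ansel, Tamsin, Carmen, Ualani, and Rosa: 49,000 each.

Niko: 122,500; Ansel: 49,000; Tamsin: 49,000; Romilly: 122,500; Carmen: 49,000; Ualani: 49,000; Rosa: 49,000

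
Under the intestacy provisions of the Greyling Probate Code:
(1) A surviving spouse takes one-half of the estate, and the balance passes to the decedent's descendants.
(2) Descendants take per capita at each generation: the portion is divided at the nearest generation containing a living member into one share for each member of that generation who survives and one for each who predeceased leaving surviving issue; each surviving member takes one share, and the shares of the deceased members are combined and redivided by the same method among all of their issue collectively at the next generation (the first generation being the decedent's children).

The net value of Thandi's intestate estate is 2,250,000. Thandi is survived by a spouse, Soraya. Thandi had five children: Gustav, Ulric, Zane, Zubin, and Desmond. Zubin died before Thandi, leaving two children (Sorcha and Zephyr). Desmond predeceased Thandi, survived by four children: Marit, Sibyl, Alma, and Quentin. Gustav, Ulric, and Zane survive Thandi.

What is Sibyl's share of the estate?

Soraya takes one-half of 2,250,000 = 1,125,000. The remaining 1,125,000 passes to the descendants.
The descendants' portion (1,125,000) is divided at the children's generation into 5 shares of 225,000. Gustav, Ulric, and Zane each take 225,000. The 2 shares of the deceased (Zubin and Desmond) are combined into a pool of 450,000.
That pool (450,000) is divided at the grandchildren's generation equally among Sorcha, Zephyr, Marit, Sibyl, Alma, and Quentin: 75,000 each.

Sibyl receives 75,000.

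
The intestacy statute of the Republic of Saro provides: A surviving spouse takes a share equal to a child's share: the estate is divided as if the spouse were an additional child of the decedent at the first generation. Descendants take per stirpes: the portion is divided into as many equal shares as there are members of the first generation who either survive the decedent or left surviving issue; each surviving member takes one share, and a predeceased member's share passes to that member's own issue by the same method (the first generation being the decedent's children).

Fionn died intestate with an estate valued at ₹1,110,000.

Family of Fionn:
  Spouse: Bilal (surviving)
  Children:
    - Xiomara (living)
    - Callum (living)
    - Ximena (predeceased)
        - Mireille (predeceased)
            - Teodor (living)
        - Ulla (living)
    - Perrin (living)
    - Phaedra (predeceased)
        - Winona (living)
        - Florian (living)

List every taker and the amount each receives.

Bilal: ₹185,000; Xiomara: ₹185,000; Callum: ₹185,000; Teodor: ₹92,500; Ulla: ₹92,500; Perrin: ₹185,000; Winona: ₹92,500; Florian: ₹92,500

The spouse counts as an additional share at the children's level, so there are 6 primary shares of ₹185,000. Bilal takes one such share (₹185,000).
The children's combined portion (₹925,000) is divided into 5 shares of ₹185,000: Xiomara, Callum, and Perrin each take ₹185,000; Ximena's ₹185,000 share passes to Ximena's issue; Phaedra's ₹185,000 share passes to Phaedra's issue.
Ximena's share (₹185,000) is divided into 2 shares of ₹92,500: Ulla takes ₹92,500; Mireille's ₹92,500 share passes to Mireille's issue.
Mireille's share (₹92,500) passes entirely to Teodor.
Phaedra's share (₹185,000) is divided into 2 shares of ₹92,500: Winona and Florian each take ₹92,500.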